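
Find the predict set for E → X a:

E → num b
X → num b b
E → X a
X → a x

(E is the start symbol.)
{ 'a', 'num' }

PREDICT(E → X a) = (FIRST(RHS) \ {ε}) ∪ (FOLLOW(E) if ε ∈ FIRST(RHS), i.e. RHS ⇒* ε)
FIRST(X) = { 'a', 'num' }
FIRST(X a) = { 'a', 'num' }
ε ∉ FIRST(X a), so FOLLOW(E) is not added.
PREDICT(E → X a) = { 'a', 'num' }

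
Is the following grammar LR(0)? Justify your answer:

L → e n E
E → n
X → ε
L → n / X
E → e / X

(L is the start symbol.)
Yes, the grammar is LR(0)

Augment with L' → L and build the canonical LR(0) collection (I0 = CLOSURE({[L' → . L]}), then GOTO on every symbol after a dot until no new states appear). It has 12 states:
  I0: { [L → . e n E], [L → . n / X], [L' → . L] }  — shift
  I1: { [L' → L .] }  — accept
  I2: { [L → e . n E] }  — shift
  I3: { [L → n . / X] }  — shift
  I4: { [L → n / . X], [X → .] }  — reduce
  I5: { [L → n / X .] }  — reduce
  I6: { [E → . e / X], [E → . n], [L → e n . E] }  — shift
  I7: { [L → e n E .] }  — reduce
  I8: { [E → e . / X] }  — shift
  I9: { [E → n .] }  — reduce
  I10: { [E → e / . X], [X → .] }  — reduce
  I11: { [E → e / X .] }  — reduce

Every state is either a pure shift/goto state or contains exactly one complete item and nothing to shift — no conflicts. The grammar is LR(0).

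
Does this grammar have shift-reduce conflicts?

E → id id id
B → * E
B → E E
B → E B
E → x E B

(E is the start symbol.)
Yes — I9: [B → E E .] vs [B → . * E]

Augment with E' → E and build the canonical LR(0) collection (I0 = CLOSURE({[E' → . E]}), then GOTO on every symbol after a dot until no new states appear). It has 13 states:
  I0: { [E → . id id id], [E → . x E B], [E' → . E] }  — shift
  I1: { [E' → E .] }  — accept
  I2: { [E → id . id id] }  — shift
  I3: { [E → . id id id], [E → . x E B], [E → x . E B] }  — shift
  I4: { [B → . * E], [B → . E B], [B → . E E], [E → . id id id], [E → . x E B], [E → x E . B] }  — shift
  I5: { [B → * . E], [E → . id id id], [E → . x E B] }  — shift
  I6: { [E → x E B .] }  — reduce
  I7: { [B → . * E], [B → . E B], [B → . E E], [B → E . B], [B → E . E], [E → . id id id], [E → . x E B] }  — shift
  I8: { [B → E B .] }  — reduce
  I9: { [B → . * E], [B → . E B], [B → . E E], [B → E . B], [B → E . E], [B → E E .], [E → . id id id], [E → . x E B] }  — shift, reduce
  I10: { [B → * E .] }  — reduce
  I11: { [E → id id . id] }  — shift
  I12: { [E → id id id .] }  — reduce

I9 contains reduce item [B → E E .] and shift items [B → . * E], [E → . id id id], [E → . x E B] — shift-reduce conflict.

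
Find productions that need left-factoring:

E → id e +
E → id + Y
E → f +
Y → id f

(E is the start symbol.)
Left-factoring is needed when two productions for the same non-terminal
share a common prefix on the right-hand side.

Productions for E:
  E → id e +
  E → id + Y
  E → f +

Found common prefix 'id' in productions for E

Answer: Yes, E has productions with common prefix 'id'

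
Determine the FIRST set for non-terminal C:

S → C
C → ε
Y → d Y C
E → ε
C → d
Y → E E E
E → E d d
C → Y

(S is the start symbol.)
{ 'd', ε }

FIRST sets of the other non-terminals involved (by the same procedure, iterated to a fixed point):
  FIRST(Y) = { 'd', ε }

From C → ε:
  - ε-production, so ε ∈ FIRST(C)
From C → d:
  - d is a terminal: add 'd' and stop
From C → Y:
  - Y is a non-terminal: add FIRST(Y) \ {ε} = { 'd' }
    Y is nullable and nothing follows, so the whole right-hand side can vanish: ε ∈ FIRST(C)

Collecting: FIRST(C) = { 'd', ε }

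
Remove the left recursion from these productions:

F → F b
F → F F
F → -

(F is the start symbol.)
F → - F'
F' → b F'
F' → F F'
F' → ε

F is directly left-recursive. The standard transformation for
  A → A α₁ | ... | A α_m | β₁ | ... | β_n
is
  A  → β₁ A' | ... | β_n A'
  A' → α₁ A' | ... | α_m A' | ε

F → - becomes F → - F'
F → F b becomes F' → b F'
F → F F becomes F' → F F'
Add F' → ε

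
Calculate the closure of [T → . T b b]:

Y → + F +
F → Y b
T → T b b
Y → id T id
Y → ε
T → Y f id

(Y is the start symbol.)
Start with: [T → . T b b]
  [T → . T b b] has the dot before T: add [T → . Y f id]
  [T → . Y f id] has the dot before Y: add [Y → . + F +], [Y → . id T id], [Y → .]
No further items can be added.

CLOSURE = { [T → . T b b], [T → . Y f id], [Y → . + F +], [Y → . id T id], [Y → .] }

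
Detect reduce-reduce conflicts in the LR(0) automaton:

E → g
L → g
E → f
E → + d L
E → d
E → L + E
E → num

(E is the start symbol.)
Augment with E' → E and build the canonical LR(0) collection (I0 = CLOSURE({[E' → . E]}), then GOTO on every symbol after a dot until no new states appear). It has 13 states:
  I0: { [E → . + d L], [E → . L + E], [E → . d], [E → . f], [E → . g], [E → . num], [E' → . E], [L → . g] }  — shift
  I1: { [E → + . d L] }  — shift
  I2: { [E' → E .] }  — accept
  I3: { [E → L . + E] }  — shift
  I4: { [E → d .] }  — reduce
  I5: { [E → f .] }  — reduce
  I6: { [E → g .], [L → g .] }  — 2 reduces
  I7: { [E → num .] }  — reduce
  I8: { [E → . + d L], [E → . L + E], [E → . d], [E → . f], [E → . g], [E → . num], [E → L + . E], [L → . g] }  — shift
  I9: { [E → L + E .] }  — reduce
  I10: { [E → + d . L], [L → . g] }  — shift
  I11: { [E → + d L .] }  — reduce
  I12: { [L → g .] }  — reduce

I6 contains complete items [E → g .], [L → g .] — reduce-reduce conflict.

Answer: Yes — I6: [E → g .] vs [L → g .]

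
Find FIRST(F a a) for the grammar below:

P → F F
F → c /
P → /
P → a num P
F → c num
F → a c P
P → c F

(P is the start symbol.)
FIRST sets of the non-terminals involved (from the grammar, by fixed-point iteration):
  FIRST(F) = { 'a', 'c' }

To compute FIRST(F a a), process the symbols left to right:
Symbol F is a non-terminal. Add FIRST(F) \ {ε} = { 'a', 'c' }
F is not nullable (ε ∉ FIRST(F)), so stop here.
FIRST(F a a) = { 'a', 'c' }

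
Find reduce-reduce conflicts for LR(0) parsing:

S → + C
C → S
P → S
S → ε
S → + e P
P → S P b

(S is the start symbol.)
A reduce-reduce conflict occurs when an LR(0) state has two complete items [A → α .] and [B → β .] — both call for a reduction, and with no lookahead the parser cannot choose between them.

Augment with S' → S and build the canonical LR(0) collection (I0 = CLOSURE({[S' → . S]}), then GOTO on every symbol after a dot until no new states appear). It has 10 states:
  I0: { [S → . + C], [S → . + e P], [S → .], [S' → . S] }  — shift, reduce
  I1: { [C → . S], [S → + . C], [S → + . e P], [S → . + C], [S → . + e P], [S → .] }  — shift, reduce
  I2: { [S' → S .] }  — accept
  I3: { [S → + C .] }  — reduce
  I4: { [C → S .] }  — reduce
  I5: { [P → . S P b], [P → . S], [S → + e . P], [S → . + C], [S → . + e P], [S → .] }  — shift, reduce
  I6: { [S → + e P .] }  — reduce
  I7: { [P → . S P b], [P → . S], [P → S . P b], [P → S .], [S → . + C], [S → . + e P], [S → .] }  — shift, 2 reduces
  I8: { [P → S P . b] }  — shift
  I9: { [P → S P b .] }  — reduce

I7 contains complete items [P → S .], [S → .] — reduce-reduce conflict.

Answer: Yes — I7: [P → S .] vs [S → .]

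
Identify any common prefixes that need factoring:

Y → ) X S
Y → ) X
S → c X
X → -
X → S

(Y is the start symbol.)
Left-factoring is needed when two productions for the same non-terminal
share a common prefix on the right-hand side.

Productions for Y:
  Y → ) X S
  Y → ) X
Productions for X:
  X → -
  X → S

Found common prefix ') X' in productions for Y

Answer: Yes, Y has productions with common prefix ') X'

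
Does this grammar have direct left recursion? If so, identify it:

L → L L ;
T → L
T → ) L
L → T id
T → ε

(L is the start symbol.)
Yes, L is left-recursive

Direct left recursion occurs when N → N α for some non-terminal N (the right-hand side begins with the left-hand side itself).

L → L L ;: LEFT RECURSIVE (starts with L)
T → L: starts with L
T → ) L: starts with ')'
L → T id: starts with T
T → ε: starts with ε

The grammar has direct left recursion on: L.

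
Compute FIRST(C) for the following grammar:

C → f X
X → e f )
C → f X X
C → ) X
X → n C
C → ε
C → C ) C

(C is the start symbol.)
From C → f X:
  - f is a terminal: add 'f' and stop
From C → f X X:
  - f is a terminal: add 'f' and stop
From C → ) X:
  - ')' is a terminal: add ')' and stop
From C → ε:
  - ε-production, so ε ∈ FIRST(C)
From C → C ) C:
  - C is the symbol being defined: contributes nothing new
    C is nullable, so continue to the next symbol
  - ')' is a terminal: add ')' and stop

Collecting: FIRST(C) = { ')', 'f', ε }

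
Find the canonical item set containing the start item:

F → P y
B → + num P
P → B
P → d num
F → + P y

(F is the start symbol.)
First, augment the grammar with F' → F
I₀ = CLOSURE({ [F' → . F] }):
  [F' → . F] has the dot before F: add [F → . P y], [F → . + P y]
  [F → . P y] has the dot before P: add [P → . B], [P → . d num]
  [P → . B] has the dot before B: add [B → . + num P]
No further items can be added.

I₀ = { [B → . + num P], [F → . + P y], [F → . P y], [F' → . F], [P → . B], [P → . d num] }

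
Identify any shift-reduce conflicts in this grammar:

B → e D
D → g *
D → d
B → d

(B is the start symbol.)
No shift-reduce conflicts

Augment with B' → B and build the canonical LR(0) collection (I0 = CLOSURE({[B' → . B]}), then GOTO on every symbol after a dot until no new states appear). It has 8 states:
  I0: { [B → . d], [B → . e D], [B' → . B] }  — shift
  I1: { [B' → B .] }  — accept
  I2: { [B → d .] }  — reduce
  I3: { [B → e . D], [D → . d], [D → . g *] }  — shift
  I4: { [B → e D .] }  — reduce
  I5: { [D → d .] }  — reduce
  I6: { [D → g . *] }  — shift
  I7: { [D → g * .] }  — reduce

No state contains both a complete item and a shift item.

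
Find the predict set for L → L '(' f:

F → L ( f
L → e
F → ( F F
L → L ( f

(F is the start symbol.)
PREDICT(L → L '(' f) = (FIRST(RHS) \ {ε}) ∪ (FOLLOW(L) if ε ∈ FIRST(RHS), i.e. RHS ⇒* ε)
FIRST(L) = { 'e' }
FIRST(L '(' f) = { 'e' }
ε ∉ FIRST(L '(' f), so FOLLOW(L) is not added.
PREDICT(L → L '(' f) = { 'e' }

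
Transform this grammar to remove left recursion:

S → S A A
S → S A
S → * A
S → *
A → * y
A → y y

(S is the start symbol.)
S is directly left-recursive. The standard transformation for
  A → A α₁ | ... | A α_m | β₁ | ... | β_n
is
  A  → β₁ A' | ... | β_n A'
  A' → α₁ A' | ... | α_m A' | ε

S → * A becomes S → * A S'
S → * becomes S → * S'
S → S A A becomes S' → A A S'
S → S A becomes S' → A S'
Add S' → ε

Productions for other non-terminals are unchanged:
  A → * y
  A → y y

Resulting grammar:
S → * A S'
S → * S'
S' → A A S'
S' → A S'
S' → ε
A → * y
A → y y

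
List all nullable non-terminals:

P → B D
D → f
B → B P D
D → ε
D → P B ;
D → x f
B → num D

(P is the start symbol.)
ε-productions: D → ε
So D is immediately nullable.
No further non-terminal can be added: every production for the remaining non-terminals contains a terminal or a non-nullable non-terminal.
Nullable = { 'D' }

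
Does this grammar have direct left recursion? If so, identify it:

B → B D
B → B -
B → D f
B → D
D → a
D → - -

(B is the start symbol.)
Yes, B is left-recursive

B → B D: LEFT RECURSIVE (starts with B)
B → B -: LEFT RECURSIVE (starts with B)
B → D f: starts with D
B → D: starts with D
D → a: starts with a
D → - -: starts with '-'

The grammar has direct left recursion on: B.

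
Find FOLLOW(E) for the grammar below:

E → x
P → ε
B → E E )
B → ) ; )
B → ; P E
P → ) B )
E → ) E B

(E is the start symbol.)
To compute FOLLOW(E), find every occurrence of E on a right-hand side N → α E β: add FIRST(β) \ {ε}, and if β is empty or nullable also add FOLLOW(N). Iterate to a fixed point.

E is the start symbol, so $ ∈ FOLLOW(E).
In B → E E ): E is followed by E ')', add FIRST(E ')') \ {ε} = { ')', 'x' }
In B → E E ): E is followed by ')', add FIRST(')') \ {ε} = { ')' }
In B → ; P E: E is at the end, add FOLLOW(B)
In E → ) E B: E is followed by B, add FIRST(B) \ {ε} = { ')', ';', 'x' }

The FOLLOW sets referred to above (computed the same way, to a fixed point):
  FOLLOW(B) = { $, ')', ';', 'x' }

Taking the union: FOLLOW(E) = { $, ')', ';', 'x' }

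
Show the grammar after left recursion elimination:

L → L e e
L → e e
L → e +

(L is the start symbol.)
L is directly left-recursive. The standard transformation for
  A → A α₁ | ... | A α_m | β₁ | ... | β_n
is
  A  → β₁ A' | ... | β_n A'
  A' → α₁ A' | ... | α_m A' | ε

L → e e becomes L → e e L'
L → e + becomes L → e + L'
L → L e e becomes L' → e e L'
Add L' → ε

Resulting grammar:
L → e e L'
L → e + L'
L' → e e L'
L' → ε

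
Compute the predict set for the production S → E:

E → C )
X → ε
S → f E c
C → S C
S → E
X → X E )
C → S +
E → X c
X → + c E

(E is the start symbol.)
PREDICT(S → E) = (FIRST(RHS) \ {ε}) ∪ (FOLLOW(S) if ε ∈ FIRST(RHS), i.e. RHS ⇒* ε)
FIRST(E) = { '+', 'c', 'f' }
FIRST(E) = { '+', 'c', 'f' }
ε ∉ FIRST(E), so FOLLOW(S) is not added.
PREDICT(S → E) = { '+', 'c', 'f' }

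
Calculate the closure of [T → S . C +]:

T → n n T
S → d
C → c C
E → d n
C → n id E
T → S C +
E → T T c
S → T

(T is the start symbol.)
To compute CLOSURE, for each item [A → α.Bβ] where B is a non-terminal, add [B → .γ] for all productions B → γ; repeat for the newly added items until nothing changes.

Start with: [T → S . C +]
  [T → S . C +] has the dot before C: add [C → . c C], [C → . n id E]
No further items can be added.

CLOSURE = { [C → . c C], [C → . n id E], [T → S . C +] }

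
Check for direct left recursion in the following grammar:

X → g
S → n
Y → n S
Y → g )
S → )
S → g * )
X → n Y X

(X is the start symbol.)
No direct left recursion

X → g: starts with g
S → n: starts with n
Y → n S: starts with n
Y → g ): starts with g
S → ): starts with ')'
S → g * ): starts with g
X → n Y X: starts with n

No direct left recursion found.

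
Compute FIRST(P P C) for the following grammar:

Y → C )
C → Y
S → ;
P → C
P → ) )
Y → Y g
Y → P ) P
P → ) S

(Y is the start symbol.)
{ ')' }

FIRST sets of the non-terminals involved (from the grammar, by fixed-point iteration):
  FIRST(P) = { ')' }

To compute FIRST(P P C), process the symbols left to right:
Symbol P is a non-terminal. Add FIRST(P) \ {ε} = { ')' }
P is not nullable (ε ∉ FIRST(P)), so stop here.
FIRST(P P C) = { ')' }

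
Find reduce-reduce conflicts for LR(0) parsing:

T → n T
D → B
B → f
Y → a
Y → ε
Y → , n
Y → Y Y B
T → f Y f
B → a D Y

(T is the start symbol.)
Yes — I16: [B → a D Y .] vs [Y → .]

Augment with T' → T and build the canonical LR(0) collection (I0 = CLOSURE({[T' → . T]}), then GOTO on every symbol after a dot until no new states appear). It has 18 states:
  I0: { [T → . f Y f], [T → . n T], [T' → . T] }  — shift
  I1: { [T' → T .] }  — accept
  I2: { [T → f . Y f], [Y → . , n], [Y → . Y Y B], [Y → . a], [Y → .] }  — shift, reduce
  I3: { [T → . f Y f], [T → . n T], [T → n . T] }  — shift
  I4: { [T → n T .] }  — reduce
  I5: { [Y → , . n] }  — shift
  I6: { [T → f Y . f], [Y → . , n], [Y → . Y Y B], [Y → . a], [Y → .], [Y → Y . Y B] }  — shift, reduce
  I7: { [Y → a .] }  — reduce
  I8: { [B → . a D Y], [B → . f], [Y → . , n], [Y → . Y Y B], [Y → . a], [Y → .], [Y → Y . Y B], [Y → Y Y . B] }  — shift, reduce
  I9: { [T → f Y f .] }  — reduce
  I10: { [Y → Y Y B .] }  — reduce
  I11: { [B → . a D Y], [B → . f], [B → a . D Y], [D → . B], [Y → a .] }  — shift, reduce
  I12: { [B → f .] }  — reduce
  I13: { [D → B .] }  — reduce
  I14: { [B → a D . Y], [Y → . , n], [Y → . Y Y B], [Y → . a], [Y → .] }  — shift, reduce
  I15: { [B → . a D Y], [B → . f], [B → a . D Y], [D → . B] }  — shift
  I16: { [B → a D Y .], [Y → . , n], [Y → . Y Y B], [Y → . a], [Y → .], [Y → Y . Y B] }  — shift, 2 reduces
  I17: { [Y → , n .] }  — reduce

I16 contains complete items [B → a D Y .], [Y → .] — reduce-reduce conflict.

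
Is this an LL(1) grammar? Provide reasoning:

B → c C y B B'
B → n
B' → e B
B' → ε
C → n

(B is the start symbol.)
Relevant sets:
  FOLLOW(B') = { $, 'e' }

For B:
  PREDICT(B → c C y B B') = { 'c' }
  PREDICT(B → n) = { 'n' }
For B':
  PREDICT(B' → e B) = { 'e' }
  PREDICT(B' → ε) = { $, 'e' }
C has a single production, so nothing to check there.

Conflict found: Predict set conflict for B': { 'e' }
The grammar is NOT LL(1).

Answer: No. Predict set conflict for B': { 'e' }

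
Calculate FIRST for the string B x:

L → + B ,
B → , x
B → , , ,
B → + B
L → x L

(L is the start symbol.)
{ '+', ',' }

FIRST sets of the non-terminals involved (from the grammar, by fixed-point iteration):
  FIRST(B) = { '+', ',' }

To compute FIRST(B x), process the symbols left to right:
Symbol B is a non-terminal. Add FIRST(B) \ {ε} = { '+', ',' }
B is not nullable (ε ∉ FIRST(B)), so stop here.
FIRST(B x) = { '+', ',' }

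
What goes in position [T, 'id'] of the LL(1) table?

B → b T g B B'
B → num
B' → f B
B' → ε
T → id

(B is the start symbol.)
T → id

To find M[T, 'id'], we find productions for T where 'id' is in the predict set (PREDICT(N → α) = (FIRST(α) \ {ε}) ∪ (FOLLOW(N) if α ⇒* ε)).

T → id: PREDICT = { 'id' }
  'id' is in predict set, so this production goes in M[T, 'id']

M[T, 'id'] = T → id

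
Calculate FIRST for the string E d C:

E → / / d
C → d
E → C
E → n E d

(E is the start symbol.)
FIRST sets of the non-terminals involved (from the grammar, by fixed-point iteration):
  FIRST(E) = { '/', 'd', 'n' }

To compute FIRST(E d C), process the symbols left to right:
Symbol E is a non-terminal. Add FIRST(E) \ {ε} = { '/', 'd', 'n' }
E is not nullable (ε ∉ FIRST(E)), so stop here.
FIRST(E d C) = { '/', 'd', 'n' }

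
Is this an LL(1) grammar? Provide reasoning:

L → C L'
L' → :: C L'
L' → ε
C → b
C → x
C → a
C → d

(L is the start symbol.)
Yes, the grammar is LL(1).

A grammar is LL(1) if for each non-terminal N with multiple productions, the predict sets of those productions are pairwise disjoint, where PREDICT(N → α) = (FIRST(α) \ {ε}) ∪ (FOLLOW(N) if α ⇒* ε).

Relevant sets:
  FOLLOW(L') = { $ }

For L':
  PREDICT(L' → :: C L') = { '::' }
  PREDICT(L' → ε) = { $ }
For C:
  PREDICT(C → b) = { 'b' }
  PREDICT(C → x) = { 'x' }
  PREDICT(C → a) = { 'a' }
  PREDICT(C → d) = { 'd' }
L has a single production, so nothing to check there.

All predict sets are disjoint. The grammar IS LL(1).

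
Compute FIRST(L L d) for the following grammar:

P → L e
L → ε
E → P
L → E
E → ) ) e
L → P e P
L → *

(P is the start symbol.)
{ ')', '*', 'd', 'e' }

FIRST sets of the non-terminals involved (from the grammar, by fixed-point iteration):
  FIRST(L) = { ')', '*', 'e', ε }

To compute FIRST(L L d), process the symbols left to right:
Symbol L is a non-terminal. Add FIRST(L) \ {ε} = { ')', '*', 'e' }
L is nullable (ε ∈ FIRST(L)), continue to the next symbol.
Symbol L is a non-terminal. Add FIRST(L) \ {ε} = { ')', '*', 'e' }
L is nullable (ε ∈ FIRST(L)), continue to the next symbol.
Symbol d is a terminal. Add 'd' and stop.
FIRST(L L d) = { ')', '*', 'd', 'e' }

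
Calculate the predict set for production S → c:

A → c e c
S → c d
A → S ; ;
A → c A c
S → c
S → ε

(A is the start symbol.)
{ 'c' }

PREDICT(S → c) = (FIRST(RHS) \ {ε}) ∪ (FOLLOW(S) if ε ∈ FIRST(RHS), i.e. RHS ⇒* ε)
FIRST(c) = { 'c' }
ε ∉ FIRST(c), so FOLLOW(S) is not added.
PREDICT(S → c) = { 'c' }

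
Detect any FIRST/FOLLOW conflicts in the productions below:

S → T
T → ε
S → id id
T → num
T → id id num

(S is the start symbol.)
A FIRST/FOLLOW conflict occurs when a non-terminal N has a nullable alternative N → β (β ⇒* ε) and another alternative N → α with FIRST(α) ∩ FOLLOW(N) ≠ ∅: on such a lookahead the parser cannot decide between expanding α and letting N vanish via β.

Nullable non-terminals: S, T.
FIRST sets used below: FIRST(T) = { 'id', 'num', ε }

S: nullable alternative(s) S → T; FOLLOW(S) = { $ }
  S → T: FIRST \ {ε} = { 'id', 'num' } — this is the only nullable alternative, skip
  S → id id: FIRST \ {ε} = { 'id' } — disjoint from FOLLOW(S)

T: nullable alternative(s) T → ε; FOLLOW(T) = { $ }
  T → ε: FIRST \ {ε} = { } — this is the only nullable alternative, skip
  T → num: FIRST \ {ε} = { 'num' } — disjoint from FOLLOW(T)
  T → id id num: FIRST \ {ε} = { 'id' } — disjoint from FOLLOW(T)

No FIRST/FOLLOW conflicts found.

Answer: No FIRST/FOLLOW conflicts.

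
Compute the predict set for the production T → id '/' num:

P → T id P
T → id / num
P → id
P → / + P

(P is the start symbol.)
{ 'id' }

PREDICT(T → id '/' num) = (FIRST(RHS) \ {ε}) ∪ (FOLLOW(T) if ε ∈ FIRST(RHS), i.e. RHS ⇒* ε)
FIRST(id '/' num) = { 'id' }
ε ∉ FIRST(id '/' num), so FOLLOW(T) is not added.
PREDICT(T → id '/' num) = { 'id' }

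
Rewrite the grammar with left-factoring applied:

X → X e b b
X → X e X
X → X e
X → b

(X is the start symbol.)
Left-factoring transforms A → αβ₁ | αβ₂ into A → αA' and A' → β₁ | β₂
(α is the longest common prefix among the alternatives). Repeat until
no nonterminal has two alternatives with a common prefix.

Round 1: X has alternatives sharing prefix 'X e'. Introduce X': X → X e X'
  Add: X' → b b
  Add: X' → X
  Add: X' → ε

No remaining common prefixes — done.

Resulting grammar:
X → X e X'
X' → b b
X' → X
X' → ε
X → b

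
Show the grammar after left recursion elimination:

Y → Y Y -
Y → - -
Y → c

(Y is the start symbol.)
Y is directly left-recursive. The standard transformation for
  A → A α₁ | ... | A α_m | β₁ | ... | β_n
is
  A  → β₁ A' | ... | β_n A'
  A' → α₁ A' | ... | α_m A' | ε

Y → - - becomes Y → - - Y'
Y → c becomes Y → c Y'
Y → Y Y - becomes Y' → Y - Y'
Add Y' → ε

Resulting grammar:
Y → - - Y'
Y → c Y'
Y' → Y - Y'
Y' → ε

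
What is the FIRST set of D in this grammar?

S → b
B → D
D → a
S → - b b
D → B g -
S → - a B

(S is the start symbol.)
{ 'a' }

To compute FIRST(D), examine every production with D on the left-hand side, reading each right-hand side left to right until a non-nullable symbol is reached.

FIRST sets of the other non-terminals involved (by the same procedure, iterated to a fixed point):
  FIRST(B) = { 'a' }

From D → a:
  - a is a terminal: add 'a' and stop
From D → B g -:
  - B is a non-terminal: add FIRST(B) \ {ε} = { 'a' }
    B is not nullable, so stop

Collecting: FIRST(D) = { 'a' }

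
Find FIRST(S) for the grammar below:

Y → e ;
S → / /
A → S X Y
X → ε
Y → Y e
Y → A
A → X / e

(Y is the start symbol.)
{ '/' }

To compute FIRST(S), examine every production with S on the left-hand side, reading each right-hand side left to right until a non-nullable symbol is reached.

From S → / /:
  - '/' is a terminal: add '/' and stop

Collecting: FIRST(S) = { '/' }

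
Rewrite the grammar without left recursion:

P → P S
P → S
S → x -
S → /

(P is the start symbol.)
P → S P'
P' → S P'
P' → ε
S → x -
S → /

P is directly left-recursive. The standard transformation for
  A → A α₁ | ... | A α_m | β₁ | ... | β_n
is
  A  → β₁ A' | ... | β_n A'
  A' → α₁ A' | ... | α_m A' | ε

P → S becomes P → S P'
P → P S becomes P' → S P'
Add P' → ε

Productions for other non-terminals are unchanged:
  S → x -
  S → /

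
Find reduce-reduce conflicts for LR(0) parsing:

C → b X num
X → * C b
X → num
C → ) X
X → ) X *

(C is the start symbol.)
No reduce-reduce conflicts

A reduce-reduce conflict occurs when an LR(0) state has two complete items [A → α .] and [B → β .] — both call for a reduction, and with no lookahead the parser cannot choose between them.

Augment with C' → C and build the canonical LR(0) collection (I0 = CLOSURE({[C' → . C]}), then GOTO on every symbol after a dot until no new states appear). It has 14 states:
  I0: { [C → . ) X], [C → . b X num], [C' → . C] }  — shift
  I1: { [C → ) . X], [X → . ) X *], [X → . * C b], [X → . num] }  — shift
  I2: { [C' → C .] }  — accept
  I3: { [C → b . X num], [X → . ) X *], [X → . * C b], [X → . num] }  — shift
  I4: { [X → ) . X *], [X → . ) X *], [X → . * C b], [X → . num] }  — shift
  I5: { [C → . ) X], [C → . b X num], [X → * . C b] }  — shift
  I6: { [C → b X . num] }  — shift
  I7: { [X → num .] }  — reduce
  I8: { [C → b X num .] }  — reduce
  I9: { [X → * C . b] }  — shift
  I10: { [X → * C b .] }  — reduce
  I11: { [X → ) X . *] }  — shift
  I12: { [X → ) X * .] }  — reduce
  I13: { [C → ) X .] }  — reduce

No state contains more than one complete item.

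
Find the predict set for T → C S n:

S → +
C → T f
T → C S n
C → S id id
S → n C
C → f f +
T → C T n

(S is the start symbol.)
PREDICT(T → C S n) = (FIRST(RHS) \ {ε}) ∪ (FOLLOW(T) if ε ∈ FIRST(RHS), i.e. RHS ⇒* ε)
FIRST(C) = { '+', 'f', 'n' }
FIRST(C S n) = { '+', 'f', 'n' }
ε ∉ FIRST(C S n), so FOLLOW(T) is not added.
PREDICT(T → C S n) = { '+', 'f', 'n' }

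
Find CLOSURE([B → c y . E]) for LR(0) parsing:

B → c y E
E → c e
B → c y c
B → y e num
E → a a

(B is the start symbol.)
{ [B → c y . E], [E → . a a], [E → . c e] }

Start with: [B → c y . E]
  [B → c y . E] has the dot before E: add [E → . c e], [E → . a a]
No further items can be added.

CLOSURE = { [B → c y . E], [E → . a a], [E → . c e] }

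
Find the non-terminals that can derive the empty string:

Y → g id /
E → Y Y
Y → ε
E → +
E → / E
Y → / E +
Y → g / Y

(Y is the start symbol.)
{ 'E', 'Y' }

ε-productions: Y → ε
So Y is immediately nullable.
E → Y Y: every symbol on the right is nullable, so E is nullable too.
Every non-terminal is now nullable.
Nullable = { 'E', 'Y' }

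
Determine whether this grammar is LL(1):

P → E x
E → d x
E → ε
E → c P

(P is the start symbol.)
Yes, the grammar is LL(1).

Relevant sets:
  FOLLOW(E) = { 'x' }

For E:
  PREDICT(E → d x) = { 'd' }
  PREDICT(E → ε) = { 'x' }
  PREDICT(E → c P) = { 'c' }
P has a single production, so nothing to check there.

All predict sets are disjoint. The grammar IS LL(1).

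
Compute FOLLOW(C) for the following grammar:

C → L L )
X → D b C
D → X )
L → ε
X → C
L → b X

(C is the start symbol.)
{ $, ')', 'b' }

C is the start symbol, so $ ∈ FOLLOW(C).
In X → D b C: C is at the end, add FOLLOW(X)
In X → C: C is at the end, add FOLLOW(X)

The FOLLOW sets referred to above (computed the same way, to a fixed point):
  FOLLOW(X) = { ')', 'b' }

Taking the union: FOLLOW(C) = { $, ')', 'b' }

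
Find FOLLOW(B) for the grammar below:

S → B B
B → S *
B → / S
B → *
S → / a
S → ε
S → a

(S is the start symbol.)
{ $, '*', '/', 'a' }

To compute FOLLOW(B), find every occurrence of B on a right-hand side N → α B β: add FIRST(β) \ {ε}, and if β is empty or nullable also add FOLLOW(N). Iterate to a fixed point.

In S → B B: B is followed by B, add FIRST(B) \ {ε} = { '*', '/', 'a' }
In S → B B: B is at the end, add FOLLOW(S)

The FOLLOW sets referred to above (computed the same way, to a fixed point):
  FOLLOW(S) = { $, '*', '/', 'a' }

Taking the union: FOLLOW(B) = { $, '*', '/', 'a' }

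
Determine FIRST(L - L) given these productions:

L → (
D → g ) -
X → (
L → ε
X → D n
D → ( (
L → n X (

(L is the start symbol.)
{ '(', '-', 'n' }

FIRST sets of the non-terminals involved (from the grammar, by fixed-point iteration):
  FIRST(L) = { '(', 'n', ε }

To compute FIRST(L - L), process the symbols left to right:
Symbol L is a non-terminal. Add FIRST(L) \ {ε} = { '(', 'n' }
L is nullable (ε ∈ FIRST(L)), continue to the next symbol.
Symbol - is a terminal. Add '-' and stop.
FIRST(L - L) = { '(', '-', 'n' }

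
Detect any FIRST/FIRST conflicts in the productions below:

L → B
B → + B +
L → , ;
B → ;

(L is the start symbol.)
FIRST sets of the non-terminals at (or reachable through a nullable prefix from) the front of some alternative:
  FIRST(B) = { '+', ';' }

Productions for L:
  L → B: FIRST = { '+', ';' }
  L → , ;: FIRST = { ',' }
Productions for B:
  B → + B +: FIRST = { '+' }
  B → ;: FIRST = { ';' }

All alternatives of each non-terminal have pairwise disjoint FIRST sets.

Answer: No FIRST/FIRST conflicts.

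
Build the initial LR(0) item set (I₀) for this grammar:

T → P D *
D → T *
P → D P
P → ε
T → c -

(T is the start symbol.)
{ [D → . T *], [P → . D P], [P → .], [T → . P D *], [T → . c -], [T' → . T] }

First, augment the grammar with T' → T
I₀ = CLOSURE({ [T' → . T] }):
  [T' → . T] has the dot before T: add [T → . P D *], [T → . c -]
  [T → . P D *] has the dot before P: add [P → . D P], [P → .]
  [P → . D P] has the dot before D: add [D → . T *]
No further items can be added.

I₀ = { [D → . T *], [P → . D P], [P → .], [T → . P D *], [T → . c -], [T' → . T] }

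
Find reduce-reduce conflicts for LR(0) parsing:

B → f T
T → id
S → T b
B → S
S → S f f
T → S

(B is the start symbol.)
A reduce-reduce conflict occurs when an LR(0) state has two complete items [A → α .] and [B → β .] — both call for a reduction, and with no lookahead the parser cannot choose between them.

Augment with B' → B and build the canonical LR(0) collection (I0 = CLOSURE({[B' → . B]}), then GOTO on every symbol after a dot until no new states appear). It has 11 states:
  I0: { [B → . S], [B → . f T], [B' → . B], [S → . S f f], [S → . T b], [T → . S], [T → . id] }  — shift
  I1: { [B' → B .] }  — accept
  I2: { [B → S .], [S → S . f f], [T → S .] }  — shift, 2 reduces
  I3: { [S → T . b] }  — shift
  I4: { [B → f . T], [S → . S f f], [S → . T b], [T → . S], [T → . id] }  — shift
  I5: { [T → id .] }  — reduce
  I6: { [S → S . f f], [T → S .] }  — shift, reduce
  I7: { [B → f T .], [S → T . b] }  — shift, reduce
  I8: { [S → T b .] }  — reduce
  I9: { [S → S f . f] }  — shift
  I10: { [S → S f f .] }  — reduce

I2 contains complete items [B → S .], [T → S .] — reduce-reduce conflict.

Answer: Yes — I2: [B → S .] vs [T → S .]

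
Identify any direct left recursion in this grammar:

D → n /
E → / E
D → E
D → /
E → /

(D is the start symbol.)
No direct left recursion

Direct left recursion occurs when N → N α for some non-terminal N (the right-hand side begins with the left-hand side itself).

D → n /: starts with n
E → / E: starts with '/'
D → E: starts with E
D → /: starts with '/'
E → /: starts with '/'

No direct left recursion found.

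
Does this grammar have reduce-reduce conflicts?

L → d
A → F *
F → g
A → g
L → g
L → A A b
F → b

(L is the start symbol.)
Yes — I6: [A → g .] vs [F → g .]; I9: [A → g .] vs [F → g .]

A reduce-reduce conflict occurs when an LR(0) state has two complete items [A → α .] and [B → β .] — both call for a reduction, and with no lookahead the parser cannot choose between them.

Augment with L' → L and build the canonical LR(0) collection (I0 = CLOSURE({[L' → . L]}), then GOTO on every symbol after a dot until no new states appear). It has 11 states:
  I0: { [A → . F *], [A → . g], [F → . b], [F → . g], [L → . A A b], [L → . d], [L → . g], [L' → . L] }  — shift
  I1: { [A → . F *], [A → . g], [F → . b], [F → . g], [L → A . A b] }  — shift
  I2: { [A → F . *] }  — shift
  I3: { [L' → L .] }  — accept
  I4: { [F → b .] }  — reduce
  I5: { [L → d .] }  — reduce
  I6: { [A → g .], [F → g .], [L → g .] }  — 3 reduces
  I7: { [A → F * .] }  — reduce
  I8: { [L → A A . b] }  — shift
  I9: { [A → g .], [F → g .] }  — 2 reduces
  I10: { [L → A A b .] }  — reduce

I6 contains complete items [A → g .], [F → g .], [L → g .] — reduce-reduce conflict.
I9 contains complete items [A → g .], [F → g .] — reduce-reduce conflict.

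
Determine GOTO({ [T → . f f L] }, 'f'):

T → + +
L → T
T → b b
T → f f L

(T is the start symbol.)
GOTO(I, 'f') = CLOSURE({ [A → αX.β] : [A → α.Xβ] ∈ I, X = 'f' })

Items with dot before 'f', with the dot advanced:
  [T → . f f L] → [T → f . f L]
Closure adds nothing (no advanced item has the dot before a non-terminal).

GOTO = { [T → f . f L] }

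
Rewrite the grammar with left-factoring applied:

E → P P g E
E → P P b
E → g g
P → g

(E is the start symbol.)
Left-factoring transforms A → αβ₁ | αβ₂ into A → αA' and A' → β₁ | β₂
(α is the longest common prefix among the alternatives). Repeat until
no nonterminal has two alternatives with a common prefix.

Round 1: E has alternatives sharing prefix 'P P'. Introduce E': E → P P E'
  Add: E' → g E
  Add: E' → b

No remaining common prefixes — done.

Resulting grammar:
E → P P E'
E' → g E
E' → b
E → g g
P → g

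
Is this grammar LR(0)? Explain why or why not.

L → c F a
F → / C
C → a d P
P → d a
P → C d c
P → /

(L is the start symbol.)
Yes, the grammar is LR(0)

Augment with L' → L and build the canonical LR(0) collection (I0 = CLOSURE({[L' → . L]}), then GOTO on every symbol after a dot until no new states appear). It has 16 states:
  I0: { [L → . c F a], [L' → . L] }  — shift
  I1: { [L' → L .] }  — accept
  I2: { [F → . / C], [L → c . F a] }  — shift
  I3: { [C → . a d P], [F → / . C] }  — shift
  I4: { [L → c F . a] }  — shift
  I5: { [L → c F a .] }  — reduce
  I6: { [F → / C .] }  — reduce
  I7: { [C → a . d P] }  — shift
  I8: { [C → . a d P], [C → a d . P], [P → . /], [P → . C d c], [P → . d a] }  — shift
  I9: { [P → / .] }  — reduce
  I10: { [P → C . d c] }  — shift
  I11: { [C → a d P .] }  — reduce
  I12: { [P → d . a] }  — shift
  I13: { [P → d a .] }  — reduce
  I14: { [P → C d . c] }  — shift
  I15: { [P → C d c .] }  — reduce

Every state is either a pure shift/goto state or contains exactly one complete item and nothing to shift — no conflicts. The grammar is LR(0).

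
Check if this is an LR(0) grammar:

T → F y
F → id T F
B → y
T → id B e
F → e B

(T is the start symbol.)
Yes, the grammar is LR(0)

A grammar is LR(0) if no state in the canonical LR(0) collection has:
  - both a shift item (dot before a terminal) and a complete item (shift-reduce conflict), or
  - two or more complete items (reduce-reduce conflict; the accept item [T' → T .] counts as a complete item here).

Augment with T' → T and build the canonical LR(0) collection (I0 = CLOSURE({[T' → . T]}), then GOTO on every symbol after a dot until no new states appear). It has 13 states:
  I0: { [F → . e B], [F → . id T F], [T → . F y], [T → . id B e], [T' → . T] }  — shift
  I1: { [T → F . y] }  — shift
  I2: { [T' → T .] }  — accept
  I3: { [B → . y], [F → e . B] }  — shift
  I4: { [B → . y], [F → . e B], [F → . id T F], [F → id . T F], [T → . F y], [T → . id B e], [T → id . B e] }  — shift
  I5: { [T → id B . e] }  — shift
  I6: { [F → . e B], [F → . id T F], [F → id T . F] }  — shift
  I7: { [B → y .] }  — reduce
  I8: { [F → id T F .] }  — reduce
  I9: { [F → . e B], [F → . id T F], [F → id . T F], [T → . F y], [T → . id B e] }  — shift
  I10: { [T → id B e .] }  — reduce
  I11: { [F → e B .] }  — reduce
  I12: { [T → F y .] }  — reduce

Every state is either a pure shift/goto state or contains exactly one complete item and nothing to shift — no conflicts. The grammar is LR(0).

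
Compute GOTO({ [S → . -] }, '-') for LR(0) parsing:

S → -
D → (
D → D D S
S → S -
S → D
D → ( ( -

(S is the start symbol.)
GOTO(I, '-') = CLOSURE({ [A → αX.β] : [A → α.Xβ] ∈ I, X = '-' })

Items with dot before '-', with the dot advanced:
  [S → . -] → [S → - .]
Closure adds nothing (no advanced item has the dot before a non-terminal).

GOTO = { [S → - .] }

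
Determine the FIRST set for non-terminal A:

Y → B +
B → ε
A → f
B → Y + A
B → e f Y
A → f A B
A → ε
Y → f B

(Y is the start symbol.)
To compute FIRST(A), examine every production with A on the left-hand side, reading each right-hand side left to right until a non-nullable symbol is reached.

From A → f:
  - f is a terminal: add 'f' and stop
From A → f A B:
  - f is a terminal: add 'f' and stop
From A → ε:
  - ε-production, so ε ∈ FIRST(A)

Collecting: FIRST(A) = { 'f', ε }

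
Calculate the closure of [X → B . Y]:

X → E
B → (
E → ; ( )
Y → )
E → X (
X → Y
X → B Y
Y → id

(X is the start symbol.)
To compute CLOSURE, for each item [A → α.Bβ] where B is a non-terminal, add [B → .γ] for all productions B → γ; repeat for the newly added items until nothing changes.

Start with: [X → B . Y]
  [X → B . Y] has the dot before Y: add [Y → . )], [Y → . id]
No further items can be added.

CLOSURE = { [X → B . Y], [Y → . )], [Y → . id] }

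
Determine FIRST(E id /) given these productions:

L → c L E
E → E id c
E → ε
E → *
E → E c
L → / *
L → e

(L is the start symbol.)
{ '*', 'c', 'id' }

FIRST sets of the non-terminals involved (from the grammar, by fixed-point iteration):
  FIRST(E) = { '*', 'c', 'id', ε }

To compute FIRST(E id /), process the symbols left to right:
Symbol E is a non-terminal. Add FIRST(E) \ {ε} = { '*', 'c', 'id' }
E is nullable (ε ∈ FIRST(E)), continue to the next symbol.
Symbol id is a terminal. Add 'id' and stop.
FIRST(E id /) = { '*', 'c', 'id' }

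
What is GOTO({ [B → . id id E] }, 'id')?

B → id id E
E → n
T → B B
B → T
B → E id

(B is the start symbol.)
GOTO(I, 'id') = CLOSURE({ [A → αX.β] : [A → α.Xβ] ∈ I, X = 'id' })

Items with dot before 'id', with the dot advanced:
  [B → . id id E] → [B → id . id E]
Closure adds nothing (no advanced item has the dot before a non-terminal).

GOTO = { [B → id . id E] }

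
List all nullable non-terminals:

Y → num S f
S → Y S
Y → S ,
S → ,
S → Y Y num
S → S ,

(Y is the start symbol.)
A non-terminal is nullable if it can derive ε (the empty string): either it has an ε-production, or it has a production whose right-hand side consists entirely of nullable non-terminals.

There are no ε-productions, so no non-terminal can derive ε.
No non-terminals are nullable.

Answer: None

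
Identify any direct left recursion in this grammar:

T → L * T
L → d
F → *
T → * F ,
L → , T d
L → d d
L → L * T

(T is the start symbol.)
Direct left recursion occurs when N → N α for some non-terminal N (the right-hand side begins with the left-hand side itself).

T → L * T: starts with L
L → d: starts with d
F → *: starts with '*'
T → * F ,: starts with '*'
L → , T d: starts with ','
L → d d: starts with d
L → L * T: LEFT RECURSIVE (starts with L)

The grammar has direct left recursion on: L.

Answer: Yes, L is left-recursive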